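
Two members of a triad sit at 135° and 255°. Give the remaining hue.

15°

A triad spaces three hues 120° apart.
The full set is {15°, 135°, 255°}.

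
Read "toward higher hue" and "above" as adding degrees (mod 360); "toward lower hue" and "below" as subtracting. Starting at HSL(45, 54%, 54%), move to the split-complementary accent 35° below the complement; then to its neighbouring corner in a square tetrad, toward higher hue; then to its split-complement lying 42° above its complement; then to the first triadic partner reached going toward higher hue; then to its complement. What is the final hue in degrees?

82°

45 + 145 = 190°   (split-comp 35° ↓)
190 + 90 = 280°   (square ↑)
280 + 222 = 502 → 502 − 360 = 142°   (split-comp 42° ↑)
142 + 120 = 262°   (triadic ↑)
262 + 180 = 442 → 442 − 360 = 82°   (complement)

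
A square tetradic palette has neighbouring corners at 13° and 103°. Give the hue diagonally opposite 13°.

193°

A square tetradic scheme places four hues 90° apart; opposite corners are 180° apart.
13 + 180 = 193°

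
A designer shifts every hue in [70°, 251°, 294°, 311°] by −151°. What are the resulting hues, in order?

70 − 151 = -81 → -81 + 360 = 279°
251 − 151 = 100°
294 − 151 = 143°
311 − 151 = 160°

279°, 100°, 143°, 160°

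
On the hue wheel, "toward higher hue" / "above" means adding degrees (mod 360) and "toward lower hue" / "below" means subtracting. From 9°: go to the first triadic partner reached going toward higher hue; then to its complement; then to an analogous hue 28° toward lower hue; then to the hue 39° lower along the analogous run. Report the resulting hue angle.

242°

+120° (triadic ↑): 9 + 120 = 129°
+180° (complement): 129 + 180 = 309°
−28° (analog 28° ↓): 309 − 28 = 281°
−39° (analog 39° ↓): 281 − 39 = 242°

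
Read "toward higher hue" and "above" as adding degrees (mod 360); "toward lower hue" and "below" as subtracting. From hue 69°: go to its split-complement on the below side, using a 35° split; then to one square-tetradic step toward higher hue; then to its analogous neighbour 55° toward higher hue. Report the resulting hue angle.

359°

69 + 145 = 214°   (split-comp 35° ↓)
214 + 90 = 304°   (square ↑)
304 + 55 = 359°   (analog 55° ↑)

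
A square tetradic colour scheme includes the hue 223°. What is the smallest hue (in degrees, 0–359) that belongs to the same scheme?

43°

A square tetradic scheme places four hues every 90°.
The full set through 223° is {43°, 133°, 223°, 313°}.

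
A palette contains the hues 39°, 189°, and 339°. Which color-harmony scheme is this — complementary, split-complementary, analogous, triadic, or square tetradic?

Sort the hues: 39°, 189°, 339°.
Successive gaps around the wheel: 150°, 150°, 60°.
Two 150° gaps and one 60° gap — a base hue opposite a pair of accents 30° either side of its complement — is the split-complementary pattern.

split-complementary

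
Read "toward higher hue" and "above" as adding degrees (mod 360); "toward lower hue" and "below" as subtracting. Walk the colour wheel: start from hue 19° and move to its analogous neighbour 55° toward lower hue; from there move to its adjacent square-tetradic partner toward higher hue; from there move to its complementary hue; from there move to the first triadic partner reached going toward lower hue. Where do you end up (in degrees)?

19 − 55 = -36 → -36 + 360 = 324°   (analog 55° ↓)
324 + 90 = 414 → 414 − 360 = 54°   (square ↑)
54 + 180 = 234°   (complement)
234 − 120 = 114°   (triadic ↓)

114°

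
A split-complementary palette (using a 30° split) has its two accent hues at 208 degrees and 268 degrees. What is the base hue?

The accents sit 30° either side of the complement, so the complement is their short-arc midpoint on the wheel.
Short-arc midpoint of 208° and 268°: 238°.
Base is 180° from the complement: 238 − 180 = 58°

58°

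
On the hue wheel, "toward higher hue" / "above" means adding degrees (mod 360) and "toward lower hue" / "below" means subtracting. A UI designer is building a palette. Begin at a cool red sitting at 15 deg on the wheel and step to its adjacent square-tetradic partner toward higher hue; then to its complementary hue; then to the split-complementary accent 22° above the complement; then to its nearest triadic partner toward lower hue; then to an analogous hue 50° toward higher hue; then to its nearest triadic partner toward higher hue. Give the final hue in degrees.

15 + 90 = 105°   (square ↑)
105 + 180 = 285°   (complement)
285 + 202 = 487 → 487 − 360 = 127°   (split-comp 22° ↑)
127 − 120 = 7°   (triadic ↓)
7 + 50 = 57°   (analog 50° ↑)
57 + 120 = 177°   (triadic ↑)

177°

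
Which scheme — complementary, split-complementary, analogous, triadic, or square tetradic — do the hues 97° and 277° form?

Sort the hues: 97°, 277°.
Successive gaps around the wheel: 180°, 180°.
Two hues 180° apart are complementary.

complementary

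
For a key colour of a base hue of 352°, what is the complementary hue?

172°

The complement sits 180° across the wheel.
352 + 180 = 532 → 532 − 360 = 172°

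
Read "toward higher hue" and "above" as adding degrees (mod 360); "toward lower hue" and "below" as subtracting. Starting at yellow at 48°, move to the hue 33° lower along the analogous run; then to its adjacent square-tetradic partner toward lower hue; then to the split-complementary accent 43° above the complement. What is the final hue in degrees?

148°

48 − 33 = 15°   (analog 33° ↓)
15 − 90 = -75 → -75 + 360 = 285°   (square ↓)
285 + 223 = 508 → 508 − 360 = 148°   (split-comp 43° ↑)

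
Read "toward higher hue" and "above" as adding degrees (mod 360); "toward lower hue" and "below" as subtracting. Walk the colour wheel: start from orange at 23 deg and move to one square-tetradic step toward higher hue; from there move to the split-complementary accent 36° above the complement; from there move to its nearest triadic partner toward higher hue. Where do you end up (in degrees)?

89°

+90° (square ↑): 23 + 90 = 113°
+216° (split-comp 36° ↑): 113 + 216 = 329°
+120° (triadic ↑): 329 + 120 = 449 → 449 − 360 = 89°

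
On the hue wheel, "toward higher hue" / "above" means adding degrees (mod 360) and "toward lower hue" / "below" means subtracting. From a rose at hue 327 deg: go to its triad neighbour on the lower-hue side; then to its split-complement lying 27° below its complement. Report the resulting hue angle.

0°

triadic ↓ −120°: 327 − 120 = 207°
split-comp 27° ↓ +153°: 207 + 153 = 360 → 360 − 360 = 0°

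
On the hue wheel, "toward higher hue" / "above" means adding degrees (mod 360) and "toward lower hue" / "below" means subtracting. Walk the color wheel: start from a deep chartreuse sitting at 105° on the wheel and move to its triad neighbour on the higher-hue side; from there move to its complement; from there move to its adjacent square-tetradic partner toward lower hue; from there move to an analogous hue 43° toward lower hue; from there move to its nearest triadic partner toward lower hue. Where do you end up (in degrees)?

+120° (triadic ↑): 105 + 120 = 225°
+180° (complement): 225 + 180 = 405 → 405 − 360 = 45°
−90° (square ↓): 45 − 90 = -45 → -45 + 360 = 315°
−43° (analog 43° ↓): 315 − 43 = 272°
−120° (triadic ↓): 272 − 120 = 152°

152°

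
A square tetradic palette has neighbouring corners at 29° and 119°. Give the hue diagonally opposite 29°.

209°

A square tetradic scheme places four hues 90° apart; opposite corners are 180° apart.
29 + 180 = 209°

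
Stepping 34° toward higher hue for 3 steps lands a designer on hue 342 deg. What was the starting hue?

3 steps of 34° (toward higher hue) give a net shift of +102°.
Start = end − shift: 342 − 102 = 240°

240°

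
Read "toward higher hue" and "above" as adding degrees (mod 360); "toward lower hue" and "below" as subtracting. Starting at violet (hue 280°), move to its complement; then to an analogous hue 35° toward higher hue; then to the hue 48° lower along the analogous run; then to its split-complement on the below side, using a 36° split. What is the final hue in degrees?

280 + 180 = 460 → 460 − 360 = 100°   (complement)
100 + 35 = 135°   (analog 35° ↑)
135 − 48 = 87°   (analog 48° ↓)
87 + 144 = 231°   (split-comp 36° ↓)

231°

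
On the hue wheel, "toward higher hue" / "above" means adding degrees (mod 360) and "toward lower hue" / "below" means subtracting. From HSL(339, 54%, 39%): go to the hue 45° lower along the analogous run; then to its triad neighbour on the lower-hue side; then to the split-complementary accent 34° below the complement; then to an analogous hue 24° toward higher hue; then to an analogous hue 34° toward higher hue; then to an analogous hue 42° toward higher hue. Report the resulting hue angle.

60°

analog 45° ↓ −45°: 339 − 45 = 294°
triadic ↓ −120°: 294 − 120 = 174°
split-comp 34° ↓ +146°: 174 + 146 = 320°
analog 24° ↑ +24°: 320 + 24 = 344°
analog 34° ↑ +34°: 344 + 34 = 378 → 378 − 360 = 18°
analog 42° ↑ +42°: 18 + 42 = 60°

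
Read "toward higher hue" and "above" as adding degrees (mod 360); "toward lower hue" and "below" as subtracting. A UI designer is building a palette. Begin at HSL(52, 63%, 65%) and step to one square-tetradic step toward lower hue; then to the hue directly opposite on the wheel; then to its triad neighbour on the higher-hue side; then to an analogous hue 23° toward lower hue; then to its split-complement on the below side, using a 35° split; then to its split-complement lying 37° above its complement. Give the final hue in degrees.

square ↓ −90°: 52 − 90 = -38 → -38 + 360 = 322°
complement +180°: 322 + 180 = 502 → 502 − 360 = 142°
triadic ↑ +120°: 142 + 120 = 262°
analog 23° ↓ −23°: 262 − 23 = 239°
split-comp 35° ↓ +145°: 239 + 145 = 384 → 384 − 360 = 24°
split-comp 37° ↑ +217°: 24 + 217 = 241°

241°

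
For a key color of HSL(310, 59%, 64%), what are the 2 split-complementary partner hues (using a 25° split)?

105° and 155°

Split-complementary hues sit 25° either side of the complement.
Complement of 310°: 310 + 180 = 490 → 490 − 360 = 130°
130 − 25 = 105°
130 + 25 = 155°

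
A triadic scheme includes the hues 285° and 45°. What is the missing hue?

165°

A triad places three hues 120° apart.
The full set through 45° is {45°, 165°, 285°}.
Given {45°, 285°}, the missing hue is 165°.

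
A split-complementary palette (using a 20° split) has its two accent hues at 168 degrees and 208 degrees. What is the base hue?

8°

The accents sit 20° either side of the complement, so the complement is their short-arc midpoint on the wheel.
Short-arc midpoint of 168° and 208°: 188°.
Base is 180° from the complement: 188 − 180 = 8°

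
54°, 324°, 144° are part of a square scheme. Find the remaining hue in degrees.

234°

A square tetradic scheme places four hues every 90°.
The full set through 54° is {54°, 144°, 234°, 324°}.
Given {54°, 144°, 324°}, the missing hue is 234°.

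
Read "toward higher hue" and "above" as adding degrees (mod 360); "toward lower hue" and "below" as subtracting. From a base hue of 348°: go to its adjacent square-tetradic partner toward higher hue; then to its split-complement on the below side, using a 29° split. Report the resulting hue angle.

229°

square ↑ +90°: 348 + 90 = 438 → 438 − 360 = 78°
split-comp 29° ↓ +151°: 78 + 151 = 229°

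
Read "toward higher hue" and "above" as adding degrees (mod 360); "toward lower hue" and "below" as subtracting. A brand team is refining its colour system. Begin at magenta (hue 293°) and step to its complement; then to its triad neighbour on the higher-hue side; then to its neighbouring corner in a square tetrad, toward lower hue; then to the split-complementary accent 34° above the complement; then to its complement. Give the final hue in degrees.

177°

complement +180°: 293 + 180 = 473 → 473 − 360 = 113°
triadic ↑ +120°: 113 + 120 = 233°
square ↓ −90°: 233 − 90 = 143°
split-comp 34° ↑ +214°: 143 + 214 = 357°
complement +180°: 357 + 180 = 537 → 537 − 360 = 177°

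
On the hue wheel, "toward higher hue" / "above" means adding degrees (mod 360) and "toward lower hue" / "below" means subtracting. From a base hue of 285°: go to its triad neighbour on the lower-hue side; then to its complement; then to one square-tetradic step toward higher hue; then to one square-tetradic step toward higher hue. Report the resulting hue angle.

285 − 120 = 165°   (triadic ↓)
165 + 180 = 345°   (complement)
345 + 90 = 435 → 435 − 360 = 75°   (square ↑)
75 + 90 = 165°   (square ↑)

165°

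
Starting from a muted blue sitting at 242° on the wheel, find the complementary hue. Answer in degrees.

62°

The complement sits 180° across the wheel.
242 + 180 = 422 → 422 − 360 = 62°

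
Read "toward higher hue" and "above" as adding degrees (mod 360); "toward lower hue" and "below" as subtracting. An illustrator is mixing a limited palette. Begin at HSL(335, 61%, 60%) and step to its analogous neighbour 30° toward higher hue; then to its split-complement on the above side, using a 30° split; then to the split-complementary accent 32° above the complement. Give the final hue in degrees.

67°

+30° (analog 30° ↑): 335 + 30 = 365 → 365 − 360 = 5°
+210° (split-comp 30° ↑): 5 + 210 = 215°
+212° (split-comp 32° ↑): 215 + 212 = 427 → 427 − 360 = 67°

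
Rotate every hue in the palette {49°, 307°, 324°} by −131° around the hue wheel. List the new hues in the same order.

278°, 176°, 193°

49 − 131 = -82 → -82 + 360 = 278°
307 − 131 = 176°
324 − 131 = 193°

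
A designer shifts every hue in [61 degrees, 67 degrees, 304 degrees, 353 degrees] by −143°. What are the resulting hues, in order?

61 − 143 = -82 → -82 + 360 = 278°
67 − 143 = -76 → -76 + 360 = 284°
304 − 143 = 161°
353 − 143 = 210°

278°, 284°, 161°, 210°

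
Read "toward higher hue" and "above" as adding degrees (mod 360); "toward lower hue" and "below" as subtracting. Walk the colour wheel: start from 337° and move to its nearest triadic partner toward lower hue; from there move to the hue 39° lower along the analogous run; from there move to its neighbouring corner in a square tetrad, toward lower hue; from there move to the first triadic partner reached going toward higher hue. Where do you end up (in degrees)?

−120° (triadic ↓): 337 − 120 = 217°
−39° (analog 39° ↓): 217 − 39 = 178°
−90° (square ↓): 178 − 90 = 88°
+120° (triadic ↑): 88 + 120 = 208°

208°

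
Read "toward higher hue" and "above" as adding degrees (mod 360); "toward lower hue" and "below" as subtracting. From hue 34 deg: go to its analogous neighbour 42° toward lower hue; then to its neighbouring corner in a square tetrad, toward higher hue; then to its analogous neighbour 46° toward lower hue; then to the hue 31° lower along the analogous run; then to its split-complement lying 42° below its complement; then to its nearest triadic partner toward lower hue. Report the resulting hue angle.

analog 42° ↓ −42°: 34 − 42 = -8 → -8 + 360 = 352°
square ↑ +90°: 352 + 90 = 442 → 442 − 360 = 82°
analog 46° ↓ −46°: 82 − 46 = 36°
analog 31° ↓ −31°: 36 − 31 = 5°
split-comp 42° ↓ +138°: 5 + 138 = 143°
triadic ↓ −120°: 143 − 120 = 23°

23°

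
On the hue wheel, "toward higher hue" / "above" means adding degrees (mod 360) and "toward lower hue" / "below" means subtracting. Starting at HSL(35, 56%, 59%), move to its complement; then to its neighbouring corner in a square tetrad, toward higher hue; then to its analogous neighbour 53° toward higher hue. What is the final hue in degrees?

+180° (complement): 35 + 180 = 215°
+90° (square ↑): 215 + 90 = 305°
+53° (analog 53° ↑): 305 + 53 = 358°

358°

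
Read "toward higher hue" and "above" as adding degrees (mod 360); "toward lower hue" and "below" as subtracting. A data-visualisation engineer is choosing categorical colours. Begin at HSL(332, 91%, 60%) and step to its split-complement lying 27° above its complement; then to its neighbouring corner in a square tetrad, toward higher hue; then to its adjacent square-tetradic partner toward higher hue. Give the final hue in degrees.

359°

+207° (split-comp 27° ↑): 332 + 207 = 539 → 539 − 360 = 179°
+90° (square ↑): 179 + 90 = 269°
+90° (square ↑): 269 + 90 = 359°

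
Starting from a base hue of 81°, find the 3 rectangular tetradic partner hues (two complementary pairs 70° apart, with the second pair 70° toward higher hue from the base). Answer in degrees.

151°, 261° and 331°

81 + 70 = 151°
81 + 180 = 261°
81 + 250 = 331°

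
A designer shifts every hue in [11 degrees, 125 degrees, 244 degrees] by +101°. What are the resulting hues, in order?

11 + 101 = 112°
125 + 101 = 226°
244 + 101 = 345°

112°, 226°, 345°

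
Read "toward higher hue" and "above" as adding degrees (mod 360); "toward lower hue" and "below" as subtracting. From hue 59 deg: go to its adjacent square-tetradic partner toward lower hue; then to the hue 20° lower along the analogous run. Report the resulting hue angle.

−90° (square ↓): 59 − 90 = -31 → -31 + 360 = 329°
−20° (analog 20° ↓): 329 − 20 = 309°

309°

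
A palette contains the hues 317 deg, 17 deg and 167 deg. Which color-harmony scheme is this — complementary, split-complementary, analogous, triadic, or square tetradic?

split-complementary

Sort the hues: 17°, 167°, 317°.
Successive gaps around the wheel: 150°, 150°, 60°.
Two 150° gaps and one 60° gap — a base hue opposite a pair of accents 30° either side of its complement — is the split-complementary pattern.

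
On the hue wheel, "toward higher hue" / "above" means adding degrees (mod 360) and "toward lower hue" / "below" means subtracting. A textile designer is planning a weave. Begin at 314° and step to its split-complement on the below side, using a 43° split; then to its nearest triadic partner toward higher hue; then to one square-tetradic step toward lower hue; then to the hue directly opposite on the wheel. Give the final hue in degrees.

314 + 137 = 451 → 451 − 360 = 91°   (split-comp 43° ↓)
91 + 120 = 211°   (triadic ↑)
211 − 90 = 121°   (square ↓)
121 + 180 = 301°   (complement)

301°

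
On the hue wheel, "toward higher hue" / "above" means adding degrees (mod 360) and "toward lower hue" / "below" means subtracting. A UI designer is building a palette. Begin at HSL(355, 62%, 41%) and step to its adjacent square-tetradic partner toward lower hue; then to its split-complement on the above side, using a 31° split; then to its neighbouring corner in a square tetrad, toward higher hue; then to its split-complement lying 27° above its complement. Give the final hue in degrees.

square ↓ −90°: 355 − 90 = 265°
split-comp 31° ↑ +211°: 265 + 211 = 476 → 476 − 360 = 116°
square ↑ +90°: 116 + 90 = 206°
split-comp 27° ↑ +207°: 206 + 207 = 413 → 413 − 360 = 53°

53°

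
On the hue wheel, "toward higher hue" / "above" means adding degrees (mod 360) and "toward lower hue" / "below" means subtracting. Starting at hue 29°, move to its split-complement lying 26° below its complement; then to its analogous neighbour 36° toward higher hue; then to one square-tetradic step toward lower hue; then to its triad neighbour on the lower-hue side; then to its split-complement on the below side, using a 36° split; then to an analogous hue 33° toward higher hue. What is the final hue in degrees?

186°

split-comp 26° ↓ +154°: 29 + 154 = 183°
analog 36° ↑ +36°: 183 + 36 = 219°
square ↓ −90°: 219 − 90 = 129°
triadic ↓ −120°: 129 − 120 = 9°
split-comp 36° ↓ +144°: 9 + 144 = 153°
analog 33° ↑ +33°: 153 + 33 = 186°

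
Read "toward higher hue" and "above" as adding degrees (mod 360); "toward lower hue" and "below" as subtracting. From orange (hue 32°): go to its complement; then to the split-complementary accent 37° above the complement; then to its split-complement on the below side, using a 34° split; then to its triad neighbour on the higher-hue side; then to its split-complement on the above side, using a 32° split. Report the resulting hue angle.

32 + 180 = 212°   (complement)
212 + 217 = 429 → 429 − 360 = 69°   (split-comp 37° ↑)
69 + 146 = 215°   (split-comp 34° ↓)
215 + 120 = 335°   (triadic ↑)
335 + 212 = 547 → 547 − 360 = 187°   (split-comp 32° ↑)

187°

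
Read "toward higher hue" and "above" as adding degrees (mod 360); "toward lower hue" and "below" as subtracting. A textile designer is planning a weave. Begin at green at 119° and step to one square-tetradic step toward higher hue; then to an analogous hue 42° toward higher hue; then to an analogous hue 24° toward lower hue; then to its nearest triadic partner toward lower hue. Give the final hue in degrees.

119 + 90 = 209°   (square ↑)
209 + 42 = 251°   (analog 42° ↑)
251 − 24 = 227°   (analog 24° ↓)
227 − 120 = 107°   (triadic ↓)

107°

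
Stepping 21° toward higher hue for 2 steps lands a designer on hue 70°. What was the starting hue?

2 steps of 21° (toward higher hue) give a net shift of +42°.
Start = end − shift: 70 − 42 = 28°

28°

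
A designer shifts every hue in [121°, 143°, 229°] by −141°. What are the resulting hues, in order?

121 − 141 = -20 → -20 + 360 = 340°
143 − 141 = 2°
229 − 141 = 88°

340°, 2°, 88°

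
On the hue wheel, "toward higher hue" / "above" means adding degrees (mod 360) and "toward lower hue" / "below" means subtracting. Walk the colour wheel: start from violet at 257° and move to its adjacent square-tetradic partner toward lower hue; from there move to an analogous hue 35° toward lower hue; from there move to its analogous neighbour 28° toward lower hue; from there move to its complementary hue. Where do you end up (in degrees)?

257 − 90 = 167°   (square ↓)
167 − 35 = 132°   (analog 35° ↓)
132 − 28 = 104°   (analog 28° ↓)
104 + 180 = 284°   (complement)

284°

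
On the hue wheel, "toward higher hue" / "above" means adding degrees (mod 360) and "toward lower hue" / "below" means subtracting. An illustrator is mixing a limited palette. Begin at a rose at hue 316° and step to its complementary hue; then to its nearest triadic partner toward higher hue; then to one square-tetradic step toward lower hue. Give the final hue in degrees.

complement +180°: 316 + 180 = 496 → 496 − 360 = 136°
triadic ↑ +120°: 136 + 120 = 256°
square ↓ −90°: 256 − 90 = 166°

166°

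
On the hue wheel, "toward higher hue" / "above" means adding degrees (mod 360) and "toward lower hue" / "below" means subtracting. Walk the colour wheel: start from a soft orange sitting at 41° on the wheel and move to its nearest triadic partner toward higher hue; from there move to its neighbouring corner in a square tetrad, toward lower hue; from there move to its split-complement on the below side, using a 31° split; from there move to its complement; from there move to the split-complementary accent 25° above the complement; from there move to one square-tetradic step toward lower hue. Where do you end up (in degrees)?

155°

triadic ↑ +120°: 41 + 120 = 161°
square ↓ −90°: 161 − 90 = 71°
split-comp 31° ↓ +149°: 71 + 149 = 220°
complement +180°: 220 + 180 = 400 → 400 − 360 = 40°
split-comp 25° ↑ +205°: 40 + 205 = 245°
square ↓ −90°: 245 − 90 = 155°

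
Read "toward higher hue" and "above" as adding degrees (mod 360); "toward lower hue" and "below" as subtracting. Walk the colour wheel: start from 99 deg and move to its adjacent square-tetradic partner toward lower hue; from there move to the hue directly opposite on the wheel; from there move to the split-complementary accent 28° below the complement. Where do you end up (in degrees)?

−90° (square ↓): 99 − 90 = 9°
+180° (complement): 9 + 180 = 189°
+152° (split-comp 28° ↓): 189 + 152 = 341°

341°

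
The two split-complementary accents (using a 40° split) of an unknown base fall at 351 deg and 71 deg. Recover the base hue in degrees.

211°

The accents sit 40° either side of the complement, so the complement is their short-arc midpoint on the wheel.
Short-arc midpoint of 351° and 71°: 31°.
Base is 180° from the complement: 31 − 180 = -149 → -149 + 360 = 211°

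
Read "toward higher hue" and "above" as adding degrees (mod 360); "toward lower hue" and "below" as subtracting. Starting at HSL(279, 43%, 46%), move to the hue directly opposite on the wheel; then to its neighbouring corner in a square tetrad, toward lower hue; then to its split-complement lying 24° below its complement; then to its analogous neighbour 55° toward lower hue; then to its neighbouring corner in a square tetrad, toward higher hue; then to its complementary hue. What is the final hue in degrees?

+180° (complement): 279 + 180 = 459 → 459 − 360 = 99°
−90° (square ↓): 99 − 90 = 9°
+156° (split-comp 24° ↓): 9 + 156 = 165°
−55° (analog 55° ↓): 165 − 55 = 110°
+90° (square ↑): 110 + 90 = 200°
+180° (complement): 200 + 180 = 380 → 380 − 360 = 20°

20°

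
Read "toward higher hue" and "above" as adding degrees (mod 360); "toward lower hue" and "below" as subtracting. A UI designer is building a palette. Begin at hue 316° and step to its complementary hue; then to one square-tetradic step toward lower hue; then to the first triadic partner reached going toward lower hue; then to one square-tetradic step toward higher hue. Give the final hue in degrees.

16°

316 + 180 = 496 → 496 − 360 = 136°   (complement)
136 − 90 = 46°   (square ↓)
46 − 120 = -74 → -74 + 360 = 286°   (triadic ↓)
286 + 90 = 376 → 376 − 360 = 16°   (square ↑)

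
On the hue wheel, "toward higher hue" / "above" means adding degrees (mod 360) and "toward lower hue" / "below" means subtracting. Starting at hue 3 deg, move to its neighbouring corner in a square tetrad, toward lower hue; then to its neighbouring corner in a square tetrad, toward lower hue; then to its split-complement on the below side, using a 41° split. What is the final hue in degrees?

322°

3 − 90 = -87 → -87 + 360 = 273°   (square ↓)
273 − 90 = 183°   (square ↓)
183 + 139 = 322°   (split-comp 41° ↓)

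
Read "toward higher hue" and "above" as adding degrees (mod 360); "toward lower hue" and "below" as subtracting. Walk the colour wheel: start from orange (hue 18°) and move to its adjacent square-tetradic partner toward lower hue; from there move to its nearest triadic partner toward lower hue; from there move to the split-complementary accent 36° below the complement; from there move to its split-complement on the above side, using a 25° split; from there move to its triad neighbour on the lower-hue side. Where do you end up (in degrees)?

37°

18 − 90 = -72 → -72 + 360 = 288°   (square ↓)
288 − 120 = 168°   (triadic ↓)
168 + 144 = 312°   (split-comp 36° ↓)
312 + 205 = 517 → 517 − 360 = 157°   (split-comp 25° ↑)
157 − 120 = 37°   (triadic ↓)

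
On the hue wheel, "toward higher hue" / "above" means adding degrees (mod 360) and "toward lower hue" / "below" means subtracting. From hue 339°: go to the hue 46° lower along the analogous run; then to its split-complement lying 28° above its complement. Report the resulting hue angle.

analog 46° ↓ −46°: 339 − 46 = 293°
split-comp 28° ↑ +208°: 293 + 208 = 501 → 501 − 360 = 141°

141°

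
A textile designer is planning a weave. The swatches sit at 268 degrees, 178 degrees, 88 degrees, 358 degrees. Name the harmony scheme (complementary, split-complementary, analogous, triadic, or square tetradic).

square tetradic

Sort the hues: 88°, 178°, 268°, 358°.
Successive gaps around the wheel: 90°, 90°, 90°, 90°.
Four hues every 90° form a square tetradic scheme.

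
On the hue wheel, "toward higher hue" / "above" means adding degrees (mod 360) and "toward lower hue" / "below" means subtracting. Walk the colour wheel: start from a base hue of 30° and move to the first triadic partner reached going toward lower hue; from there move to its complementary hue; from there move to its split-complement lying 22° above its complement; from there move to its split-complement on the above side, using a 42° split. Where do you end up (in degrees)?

154°

−120° (triadic ↓): 30 − 120 = -90 → -90 + 360 = 270°
+180° (complement): 270 + 180 = 450 → 450 − 360 = 90°
+202° (split-comp 22° ↑): 90 + 202 = 292°
+222° (split-comp 42° ↑): 292 + 222 = 514 → 514 − 360 = 154°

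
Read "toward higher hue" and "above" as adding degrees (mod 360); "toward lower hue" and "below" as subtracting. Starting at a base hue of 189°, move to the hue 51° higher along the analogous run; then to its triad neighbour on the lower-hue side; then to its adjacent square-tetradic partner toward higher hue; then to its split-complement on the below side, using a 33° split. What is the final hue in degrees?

357°

+51° (analog 51° ↑): 189 + 51 = 240°
−120° (triadic ↓): 240 − 120 = 120°
+90° (square ↑): 120 + 90 = 210°
+147° (split-comp 33° ↓): 210 + 147 = 357°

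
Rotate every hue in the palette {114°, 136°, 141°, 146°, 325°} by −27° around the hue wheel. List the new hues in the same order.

87°, 109°, 114°, 119°, 298°

114 − 27 = 87°
136 − 27 = 109°
141 − 27 = 114°
146 − 27 = 119°
325 − 27 = 298°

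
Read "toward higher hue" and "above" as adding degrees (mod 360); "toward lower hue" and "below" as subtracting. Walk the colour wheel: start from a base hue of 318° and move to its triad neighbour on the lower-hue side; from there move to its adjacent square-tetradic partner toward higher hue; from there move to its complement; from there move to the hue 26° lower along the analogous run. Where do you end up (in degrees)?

−120° (triadic ↓): 318 − 120 = 198°
+90° (square ↑): 198 + 90 = 288°
+180° (complement): 288 + 180 = 468 → 468 − 360 = 108°
−26° (analog 26° ↓): 108 − 26 = 82°

82°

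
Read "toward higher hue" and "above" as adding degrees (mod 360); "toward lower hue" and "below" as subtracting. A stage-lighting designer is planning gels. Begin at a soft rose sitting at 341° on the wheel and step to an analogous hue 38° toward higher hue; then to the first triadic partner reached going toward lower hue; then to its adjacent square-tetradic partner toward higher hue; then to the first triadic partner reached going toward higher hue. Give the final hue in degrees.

109°

+38° (analog 38° ↑): 341 + 38 = 379 → 379 − 360 = 19°
−120° (triadic ↓): 19 − 120 = -101 → -101 + 360 = 259°
+90° (square ↑): 259 + 90 = 349°
+120° (triadic ↑): 349 + 120 = 469 → 469 − 360 = 109°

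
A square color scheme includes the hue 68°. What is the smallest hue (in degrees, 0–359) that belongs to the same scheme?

A square tetradic scheme places four hues every 90°.
The full set through 68° is {68°, 158°, 248°, 338°}.

68°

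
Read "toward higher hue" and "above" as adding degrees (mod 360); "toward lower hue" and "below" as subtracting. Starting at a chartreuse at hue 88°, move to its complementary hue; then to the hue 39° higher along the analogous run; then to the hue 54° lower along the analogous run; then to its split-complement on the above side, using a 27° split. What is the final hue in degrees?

+180° (complement): 88 + 180 = 268°
+39° (analog 39° ↑): 268 + 39 = 307°
−54° (analog 54° ↓): 307 − 54 = 253°
+207° (split-comp 27° ↑): 253 + 207 = 460 → 460 − 360 = 100°

100°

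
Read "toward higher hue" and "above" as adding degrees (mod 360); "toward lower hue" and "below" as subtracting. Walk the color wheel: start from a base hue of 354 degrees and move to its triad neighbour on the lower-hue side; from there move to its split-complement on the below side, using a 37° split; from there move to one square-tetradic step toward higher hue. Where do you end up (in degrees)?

107°

−120° (triadic ↓): 354 − 120 = 234°
+143° (split-comp 37° ↓): 234 + 143 = 377 → 377 − 360 = 17°
+90° (square ↑): 17 + 90 = 107°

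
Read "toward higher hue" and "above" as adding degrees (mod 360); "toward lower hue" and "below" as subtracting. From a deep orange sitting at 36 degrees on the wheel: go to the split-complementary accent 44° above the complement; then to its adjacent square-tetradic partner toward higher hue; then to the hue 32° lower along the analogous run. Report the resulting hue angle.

318°

36 + 224 = 260°   (split-comp 44° ↑)
260 + 90 = 350°   (square ↑)
350 − 32 = 318°   (analog 32° ↓)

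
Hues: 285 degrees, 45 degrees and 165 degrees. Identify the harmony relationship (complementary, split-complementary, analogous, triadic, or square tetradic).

triadic

Sort the hues: 45°, 165°, 285°.
Successive gaps around the wheel: 120°, 120°, 120°.
Three hues equally spaced 120° apart form a triad.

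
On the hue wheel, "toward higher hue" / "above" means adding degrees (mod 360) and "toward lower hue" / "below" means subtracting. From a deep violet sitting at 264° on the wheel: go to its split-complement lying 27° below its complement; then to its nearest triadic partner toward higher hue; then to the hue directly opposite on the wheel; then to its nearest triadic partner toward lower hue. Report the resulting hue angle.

264 + 153 = 417 → 417 − 360 = 57°   (split-comp 27° ↓)
57 + 120 = 177°   (triadic ↑)
177 + 180 = 357°   (complement)
357 − 120 = 237°   (triadic ↓)

237°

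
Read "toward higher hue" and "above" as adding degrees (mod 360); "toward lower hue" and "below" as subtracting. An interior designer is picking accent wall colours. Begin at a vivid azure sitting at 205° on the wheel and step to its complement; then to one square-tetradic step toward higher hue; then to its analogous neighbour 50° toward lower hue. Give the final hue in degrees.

65°

+180° (complement): 205 + 180 = 385 → 385 − 360 = 25°
+90° (square ↑): 25 + 90 = 115°
−50° (analog 50° ↓): 115 − 50 = 65°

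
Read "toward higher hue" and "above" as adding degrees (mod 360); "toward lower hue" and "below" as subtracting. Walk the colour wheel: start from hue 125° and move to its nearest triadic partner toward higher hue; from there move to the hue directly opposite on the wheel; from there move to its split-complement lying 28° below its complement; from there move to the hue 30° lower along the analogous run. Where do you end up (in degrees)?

+120° (triadic ↑): 125 + 120 = 245°
+180° (complement): 245 + 180 = 425 → 425 − 360 = 65°
+152° (split-comp 28° ↓): 65 + 152 = 217°
−30° (analog 30° ↓): 217 − 30 = 187°

187°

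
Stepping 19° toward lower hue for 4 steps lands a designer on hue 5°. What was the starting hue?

4 steps of 19° (toward lower hue) give a net shift of −76°.
Start = end − shift: 5 + 76 = 81°

81°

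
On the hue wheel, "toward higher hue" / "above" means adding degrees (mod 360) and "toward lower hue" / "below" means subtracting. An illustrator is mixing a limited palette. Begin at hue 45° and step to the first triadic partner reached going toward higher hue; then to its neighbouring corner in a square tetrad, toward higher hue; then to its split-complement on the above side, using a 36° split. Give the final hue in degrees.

+120° (triadic ↑): 45 + 120 = 165°
+90° (square ↑): 165 + 90 = 255°
+216° (split-comp 36° ↑): 255 + 216 = 471 → 471 − 360 = 111°

111°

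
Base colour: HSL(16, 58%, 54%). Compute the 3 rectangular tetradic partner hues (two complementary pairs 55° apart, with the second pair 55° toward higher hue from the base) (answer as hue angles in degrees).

71°, 196°, 251°

16 + 55 = 71°
16 + 180 = 196°
16 + 235 = 251°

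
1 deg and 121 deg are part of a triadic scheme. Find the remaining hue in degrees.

241°

A triad places three hues 120° apart.
The full set through 1° is {1°, 121°, 241°}.
Given {1°, 121°}, the missing hue is 241°.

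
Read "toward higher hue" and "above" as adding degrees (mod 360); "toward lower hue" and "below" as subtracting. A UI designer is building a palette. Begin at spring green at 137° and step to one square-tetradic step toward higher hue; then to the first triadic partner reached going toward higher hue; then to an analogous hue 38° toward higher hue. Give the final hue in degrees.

25°

137 + 90 = 227°   (square ↑)
227 + 120 = 347°   (triadic ↑)
347 + 38 = 385 → 385 − 360 = 25°   (analog 38° ↑)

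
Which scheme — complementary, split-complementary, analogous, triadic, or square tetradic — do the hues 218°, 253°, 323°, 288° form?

analogous

Sort the hues: 218°, 253°, 288°, 323°.
Successive gaps around the wheel: 35°, 35°, 35°, 255°.
A run of hues at equal small steps (35°) with one large closing gap is an analogous group.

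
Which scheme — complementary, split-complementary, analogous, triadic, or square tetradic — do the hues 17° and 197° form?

complementary

Sort the hues: 17°, 197°.
Successive gaps around the wheel: 180°, 180°.
Two hues 180° apart are complementary.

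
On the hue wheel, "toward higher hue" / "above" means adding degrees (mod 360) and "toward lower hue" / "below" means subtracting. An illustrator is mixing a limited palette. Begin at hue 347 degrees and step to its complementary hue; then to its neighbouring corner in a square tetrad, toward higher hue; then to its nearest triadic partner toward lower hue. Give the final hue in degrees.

137°

+180° (complement): 347 + 180 = 527 → 527 − 360 = 167°
+90° (square ↑): 167 + 90 = 257°
−120° (triadic ↓): 257 − 120 = 137°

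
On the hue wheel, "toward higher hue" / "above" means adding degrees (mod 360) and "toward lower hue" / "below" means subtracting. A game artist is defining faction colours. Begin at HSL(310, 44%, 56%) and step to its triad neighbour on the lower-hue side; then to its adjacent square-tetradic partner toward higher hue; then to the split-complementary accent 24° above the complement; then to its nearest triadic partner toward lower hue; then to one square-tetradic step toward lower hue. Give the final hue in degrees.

274°

310 − 120 = 190°   (triadic ↓)
190 + 90 = 280°   (square ↑)
280 + 204 = 484 → 484 − 360 = 124°   (split-comp 24° ↑)
124 − 120 = 4°   (triadic ↓)
4 − 90 = -86 → -86 + 360 = 274°   (square ↓)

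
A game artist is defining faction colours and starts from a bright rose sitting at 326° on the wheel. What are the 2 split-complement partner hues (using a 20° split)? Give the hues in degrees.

Split-complementary hues sit 20° either side of the complement.
Complement of 326°: 326 + 180 = 506 → 506 − 360 = 146°
146 − 20 = 126°
146 + 20 = 166°

126° and 166°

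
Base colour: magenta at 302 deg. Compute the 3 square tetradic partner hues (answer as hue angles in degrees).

32°, 122°, 212°

A square tetradic scheme places four hues every 90°.
302 + 90 = 392 → 392 − 360 = 32°
302 + 180 = 482 → 482 − 360 = 122°
302 + 270 = 572 → 572 − 360 = 212°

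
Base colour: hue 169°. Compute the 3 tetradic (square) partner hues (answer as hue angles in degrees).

259°, 349°, 79°

A square tetradic scheme places four hues every 90°.
169 + 90 = 259°
169 + 180 = 349°
169 + 270 = 439 → 439 − 360 = 79°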